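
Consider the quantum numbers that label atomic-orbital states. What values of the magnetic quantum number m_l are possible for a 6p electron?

The 6p subshell has l = 1, and m_l takes every integer from −l to +l. With l = 1 that gives the 3 values -1, 0, 1.

-1, 0, 1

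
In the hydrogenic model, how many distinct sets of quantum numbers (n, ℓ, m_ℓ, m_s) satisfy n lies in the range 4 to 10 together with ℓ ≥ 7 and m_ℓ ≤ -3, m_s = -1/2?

Work shell by shell — for each n, count the (ℓ, m_ℓ) pairs that satisfy ℓ ≥ 7 and m_ℓ ≤ -3:
n=8 → 5; n=9 → 11; n=10 → 18.
Orbitals: 5 + 11 + 18 = 34. With m_s fixed to -1/2 there is one state per orbital, so 34 states.

34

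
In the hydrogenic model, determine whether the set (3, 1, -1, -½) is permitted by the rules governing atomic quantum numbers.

n = 3 is a positive integer. l = 1 satisfies 0 ≤ l ≤ n−1 = 2. m_l = -1 lies in the range −l … +l (here −1 … 1). m_s = -1/2 is one of ±1/2.
All four constraints are satisfied.

Allowed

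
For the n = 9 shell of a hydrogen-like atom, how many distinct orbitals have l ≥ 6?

With n = 9 the allowed l are 0, 1, …, 8.
Contributions: l=6 → 13; l=7 → 15; l=8 → 17.
Total orbitals: 13 + 15 + 17 = 45.

45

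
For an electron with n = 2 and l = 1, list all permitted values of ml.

ml takes every integer from −l to +l. With l = 1 that gives the 3 values -1, 0, 1.

-1, 0, 1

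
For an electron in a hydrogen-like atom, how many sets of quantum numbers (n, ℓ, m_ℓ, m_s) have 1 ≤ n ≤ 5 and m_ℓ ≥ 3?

8

Per-shell orbital counts meeting the constraint:
n=4 → 1; n=5 → 3.
Orbitals: 1 + 3 = 4. Including both spin states (m_s = ±1/2) gives 2 × 4 = 8 states.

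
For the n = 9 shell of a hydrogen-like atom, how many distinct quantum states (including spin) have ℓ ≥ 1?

160

Contributions: ℓ=1 → 3; ℓ=2 → 5; ℓ=3 → 7; ℓ=4 → 9; ℓ=5 → 11; ℓ=6 → 13; ℓ=7 → 15; ℓ=8 → 17.
Orbitals: 3 + 5 + 7 + 9 + 11 + 13 + 15 + 17 = 80. Each orbital carries two spin states, so 80 × 2 = 160 states.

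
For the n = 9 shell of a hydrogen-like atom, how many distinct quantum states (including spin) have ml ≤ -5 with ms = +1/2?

The n = 9 shell has l = 0 through 8; check each.
Per l-value: l=5 → 1; l=6 → 2; l=7 → 3; l=8 → 4.
Orbitals: 1 + 2 + 3 + 4 = 10. With ms fixed to a single value there is one state per orbital, giving 10 states.

10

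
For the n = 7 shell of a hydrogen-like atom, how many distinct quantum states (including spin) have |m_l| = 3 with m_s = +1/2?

8

Contributions: l=3 → 2; l=4 → 2; l=5 → 2; l=6 → 2.
Orbitals: 2 + 2 + 2 + 2 = 8. With m_s fixed to a single value there is one state per orbital, giving 8 states.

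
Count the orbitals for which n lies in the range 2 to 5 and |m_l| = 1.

Count contributing orbitals for each principal shell:
n=2 → 2; n=3 → 4; n=4 → 6; n=5 → 8.
Total orbitals: 2 + 4 + 6 + 8 = 20.

20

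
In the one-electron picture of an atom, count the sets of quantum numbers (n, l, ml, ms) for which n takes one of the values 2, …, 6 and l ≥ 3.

Count contributing orbitals for each principal shell:
n=4 → 7; n=5 → 16; n=6 → 27.
Orbitals: 7 + 16 + 27 = 50. Including both spin states (ms = ±1/2) gives 2 × 50 = 100 states.

100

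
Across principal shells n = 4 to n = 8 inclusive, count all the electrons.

Shell n has n² orbitals: 4²=16 + 5²=25 + 6²=36 + 7²=49 + 8²=64 = 190 orbitals.
Two spin states per orbital: 2 × 190 = 380 electrons.

380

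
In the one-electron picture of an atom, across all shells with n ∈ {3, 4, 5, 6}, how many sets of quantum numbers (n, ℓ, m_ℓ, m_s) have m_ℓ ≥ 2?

40

Per-shell orbital counts meeting the constraint:
n=3 → 1; n=4 → 3; n=5 → 6; n=6 → 10.
Orbitals: 1 + 3 + 6 + 10 = 20. Including both spin states (m_s = ±1/2) gives 2 × 20 = 40 states.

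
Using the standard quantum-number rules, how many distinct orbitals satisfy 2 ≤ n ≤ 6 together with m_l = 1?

15

Go shell by shell, enumerating (l, m_l) with m_l = 1:
n=2 → 1; n=3 → 2; n=4 → 3; n=5 → 4; n=6 → 5.
Total orbitals: 1 + 2 + 3 + 4 + 5 = 15.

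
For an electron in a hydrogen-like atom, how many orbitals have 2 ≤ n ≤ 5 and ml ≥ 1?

20

Treat each shell separately and count matching orbitals:
n=2 → 1; n=3 → 3; n=4 → 6; n=5 → 10.
Total orbitals: 1 + 3 + 6 + 10 = 20.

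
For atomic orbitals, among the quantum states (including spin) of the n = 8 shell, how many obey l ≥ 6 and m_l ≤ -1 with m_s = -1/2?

13

For n = 8, l ranges over 0 … 7.
The (l, m_l) pairs meeting l ≥ 6 and m_l ≤ -1 give: l=6 → 6; l=7 → 7.
Orbitals: 6 + 7 = 13. With m_s fixed to a single value there is one state per orbital, giving 13 states.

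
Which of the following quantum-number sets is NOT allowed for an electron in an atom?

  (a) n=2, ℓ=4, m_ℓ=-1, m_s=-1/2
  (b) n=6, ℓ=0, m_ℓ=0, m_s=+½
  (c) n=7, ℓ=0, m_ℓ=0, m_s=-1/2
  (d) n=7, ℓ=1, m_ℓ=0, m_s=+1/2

(a)

(a) has ℓ = 4 ≥ n = 2, violating 0 ≤ ℓ ≤ n−1.
The remaining sets (b), (c), (d) satisfy all four rules.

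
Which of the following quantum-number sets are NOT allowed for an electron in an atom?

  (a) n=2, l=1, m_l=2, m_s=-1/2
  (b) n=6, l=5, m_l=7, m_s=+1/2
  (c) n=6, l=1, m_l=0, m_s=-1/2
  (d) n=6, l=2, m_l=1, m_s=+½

(a) has |m_l| = 2 > l = 1, violating −l ≤ m_l ≤ l.
(b) has |m_l| = 7 > l = 5, violating −l ≤ m_l ≤ l.
The remaining sets (c), (d) satisfy all four rules.

(a) and (b)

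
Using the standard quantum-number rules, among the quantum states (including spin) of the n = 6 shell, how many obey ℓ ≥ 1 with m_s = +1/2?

35

With n = 6 the allowed ℓ are 0, 1, …, 5.
Per ℓ-value: ℓ=1 → 3; ℓ=2 → 5; ℓ=3 → 7; ℓ=4 → 9; ℓ=5 → 11.
Orbitals: 3 + 5 + 7 + 9 + 11 = 35. With m_s fixed to a single value there is one state per orbital, giving 35 states.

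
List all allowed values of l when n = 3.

0, 1, 2

l is an integer with 0 ≤ l ≤ n−1, so for n = 3: l = 0, 1, 2.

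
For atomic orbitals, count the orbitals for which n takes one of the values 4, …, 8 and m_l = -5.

Treat each shell separately and count matching orbitals:
n=6 → 1; n=7 → 2; n=8 → 3.
Total orbitals: 1 + 2 + 3 = 6.

6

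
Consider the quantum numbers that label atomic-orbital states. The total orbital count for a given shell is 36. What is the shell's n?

n = 6

n² = 36 ⇒ n = 6.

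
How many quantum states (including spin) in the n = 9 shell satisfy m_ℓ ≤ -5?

20

With n = 9 the allowed ℓ are 0, 1, …, 8.
The (ℓ, m_ℓ) pairs meeting m_ℓ ≤ -5 give: ℓ=5 → 1; ℓ=6 → 2; ℓ=7 → 3; ℓ=8 → 4.
Orbitals: 1 + 2 + 3 + 4 = 10. Each orbital carries two spin states, so 10 × 2 = 20 states.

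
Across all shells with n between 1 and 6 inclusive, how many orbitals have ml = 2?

Per-shell orbital counts meeting the constraint:
n=3 → 1; n=4 → 2; n=5 → 3; n=6 → 4.
Total orbitals: 1 + 2 + 3 + 4 = 10.

10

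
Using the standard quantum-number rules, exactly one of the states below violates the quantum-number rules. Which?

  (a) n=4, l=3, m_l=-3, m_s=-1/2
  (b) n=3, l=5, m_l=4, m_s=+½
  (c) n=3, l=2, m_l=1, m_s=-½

(b) has l = 5 ≥ n = 3, violating 0 ≤ l ≤ n−1.
The remaining sets (a), (c) satisfy all four rules.

(b)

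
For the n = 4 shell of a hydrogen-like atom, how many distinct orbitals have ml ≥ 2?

3

For n = 4, l ranges over 0 … 3.
Contributions: l=2 → 1; l=3 → 2.
Total orbitals: 1 + 2 = 3.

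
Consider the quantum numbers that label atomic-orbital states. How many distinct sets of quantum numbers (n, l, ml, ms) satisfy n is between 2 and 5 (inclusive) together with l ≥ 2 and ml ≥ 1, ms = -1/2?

Work shell by shell — for each n, count the (l, ml) pairs that satisfy l ≥ 2 and ml ≥ 1:
n=3 → 2; n=4 → 5; n=5 → 9.
Orbitals: 2 + 5 + 9 = 16. With ms fixed to -1/2 there is one state per orbital, so 16 states.

16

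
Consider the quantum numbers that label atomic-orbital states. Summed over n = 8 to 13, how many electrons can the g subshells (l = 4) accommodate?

108

A g subshell (l = 4) exists for every n ≥ 5, so shells n = 8, 9, 10, 11, 12, 13 each contribute one — 6 subshells.
Since each g subshell holds 2(2·4+1) = 18 electrons, the total is 6 × 18 = 108.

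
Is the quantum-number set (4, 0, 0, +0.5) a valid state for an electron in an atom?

Allowed

n = 4 is a positive integer. l = 0 satisfies 0 ≤ l ≤ n−1 = 3. m_l = 0 lies in the range −l … +l (here 0). m_s = +1/2 is one of ±1/2.
All four constraints are satisfied.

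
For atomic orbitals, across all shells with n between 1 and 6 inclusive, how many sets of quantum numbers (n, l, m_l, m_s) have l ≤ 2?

Treat each shell separately and count matching orbitals:
n=1 → 1; n=2 → 4; n=3 → 9; n=4 → 9; n=5 → 9; n=6 → 9.
Orbitals: 1 + 4 + 9 + 9 + 9 + 9 = 41. Including both spin states (m_s = ±1/2) gives 2 × 41 = 82 states.

82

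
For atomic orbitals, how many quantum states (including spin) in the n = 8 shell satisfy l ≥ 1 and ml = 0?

Contributions: l=1 → 1; l=2 → 1; l=3 → 1; l=4 → 1; l=5 → 1; l=6 → 1; l=7 → 1.
Orbitals: 1 + 1 + 1 + 1 + 1 + 1 + 1 = 7. Each orbital carries two spin states, so 7 × 2 = 14 states.

14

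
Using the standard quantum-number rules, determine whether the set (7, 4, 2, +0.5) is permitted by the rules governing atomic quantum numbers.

n = 7 is a positive integer. ℓ = 4 satisfies 0 ≤ ℓ ≤ n−1 = 6. m_ℓ = 2 lies in the range −ℓ … +ℓ (here −4 … 4). m_s = +1/2 is one of ±1/2.
All four constraints are satisfied.

Allowed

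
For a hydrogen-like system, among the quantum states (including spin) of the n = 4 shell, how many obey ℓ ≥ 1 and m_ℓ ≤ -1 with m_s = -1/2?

For n = 4, ℓ ranges over 0 … 3.
Contributions: ℓ=1 → 1; ℓ=2 → 2; ℓ=3 → 3.
Orbitals: 1 + 2 + 3 = 6. With m_s fixed to a single value there is one state per orbital, giving 6 states.

6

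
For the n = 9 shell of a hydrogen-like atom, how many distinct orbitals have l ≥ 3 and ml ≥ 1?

With n = 9 the allowed l are 0, 1, …, 8.
Per l-value: l=3 → 3; l=4 → 4; l=5 → 5; l=6 → 6; l=7 → 7; l=8 → 8.
Total orbitals: 3 + 4 + 5 + 6 + 7 + 8 = 33.

33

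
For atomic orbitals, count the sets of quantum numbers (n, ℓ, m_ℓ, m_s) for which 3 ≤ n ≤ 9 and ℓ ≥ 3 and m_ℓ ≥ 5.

40

Per-shell orbital counts meeting the constraint:
n=6 → 1; n=7 → 3; n=8 → 6; n=9 → 10.
Orbitals: 1 + 3 + 6 + 10 = 20. Including both spin states (m_s = ±1/2) gives 2 × 20 = 40 states.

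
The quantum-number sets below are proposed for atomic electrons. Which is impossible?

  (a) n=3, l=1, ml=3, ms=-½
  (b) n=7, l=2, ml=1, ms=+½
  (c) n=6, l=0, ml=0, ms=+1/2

(a) has |ml| = 3 > l = 1, violating −l ≤ ml ≤ l.
The remaining sets (b), (c) satisfy all four rules.

(a)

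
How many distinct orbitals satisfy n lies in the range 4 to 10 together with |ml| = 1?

Count contributing orbitals for each principal shell:
n=4 → 6; n=5 → 8; n=6 → 10; n=7 → 12; n=8 → 14; n=9 → 16; n=10 → 18.
Total orbitals: 6 + 8 + 10 + 12 + 14 + 16 + 18 = 84.

84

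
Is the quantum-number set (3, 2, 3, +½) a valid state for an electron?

The magnetic quantum number must satisfy −l ≤ ml ≤ l. With l = 2, ml can only be -2, -1, 0, 1, 2, so ml = 3 is forbidden.

Invalid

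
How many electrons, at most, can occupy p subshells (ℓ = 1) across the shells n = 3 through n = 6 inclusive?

24

A p subshell (ℓ = 1) exists for every n ≥ 2, so shells n = 3, 4, 5, 6 each contribute one — 4 subshells.
Since each p subshell holds 2(2·1+1) = 6 electrons, the total is 4 × 6 = 24.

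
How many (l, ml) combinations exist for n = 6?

36

The n = 6 shell contains n² = 6² = 36 orbitals.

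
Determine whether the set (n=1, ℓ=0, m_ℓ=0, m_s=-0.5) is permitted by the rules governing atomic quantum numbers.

n = 1 is a positive integer. ℓ = 0 satisfies 0 ≤ ℓ ≤ n−1 = 0. m_ℓ = 0 lies in the range −ℓ … +ℓ (here 0). m_s = -1/2 is one of ±1/2.
All four constraints are satisfied.

Yes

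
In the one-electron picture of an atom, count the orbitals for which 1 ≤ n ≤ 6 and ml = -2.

10

Work shell by shell — for each n, count the (l, ml) pairs that satisfy ml = -2:
n=3 → 1; n=4 → 2; n=5 → 3; n=6 → 4.
Total orbitals: 1 + 2 + 3 + 4 = 10.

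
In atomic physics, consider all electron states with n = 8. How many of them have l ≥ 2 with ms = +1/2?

60

The n = 8 shell has l = 0 through 7; check each.
Per l-value: l=2 → 5; l=3 → 7; l=4 → 9; l=5 → 11; l=6 → 13; l=7 → 15.
Orbitals: 5 + 7 + 9 + 11 + 13 + 15 = 60. With ms fixed to a single value there is one state per orbital, giving 60 states.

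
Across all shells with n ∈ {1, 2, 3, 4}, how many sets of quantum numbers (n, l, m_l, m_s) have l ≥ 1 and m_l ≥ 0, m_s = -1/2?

16

Per-shell orbital counts meeting the constraint:
n=2 → 2; n=3 → 5; n=4 → 9.
Orbitals: 2 + 5 + 9 = 16. With m_s fixed to -1/2 there is one state per orbital, so 16 states.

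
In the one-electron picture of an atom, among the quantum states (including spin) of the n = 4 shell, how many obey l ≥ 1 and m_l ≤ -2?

6

With n = 4 the allowed l are 0, 1, …, 3.
Per l-value: l=2 → 1; l=3 → 2.
Orbitals: 1 + 2 = 3. Each orbital carries two spin states, so 3 × 2 = 6 states.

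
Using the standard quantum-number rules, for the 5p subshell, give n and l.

n = 5, l = 1

The leading integer gives n = 5; the letter 'p' means l = 1.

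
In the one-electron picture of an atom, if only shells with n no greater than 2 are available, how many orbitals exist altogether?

5

Total orbitals = 1² + 2² = 5.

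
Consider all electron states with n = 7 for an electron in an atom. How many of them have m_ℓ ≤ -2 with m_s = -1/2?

Go through ℓ = 0, …, 6 (the values permitted for n = 7).
Per ℓ-value: ℓ=2 → 1; ℓ=3 → 2; ℓ=4 → 3; ℓ=5 → 4; ℓ=6 → 5.
Orbitals: 1 + 2 + 3 + 4 + 5 = 15. With m_s fixed to a single value there is one state per orbital, giving 15 states.

15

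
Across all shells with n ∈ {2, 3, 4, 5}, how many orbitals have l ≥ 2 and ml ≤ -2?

Count contributing orbitals for each principal shell:
n=3 → 1; n=4 → 3; n=5 → 6.
Total orbitals: 1 + 3 + 6 = 10.

10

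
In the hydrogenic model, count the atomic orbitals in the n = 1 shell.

The n = 1 shell contains n² = 1² = 1 orbital.

1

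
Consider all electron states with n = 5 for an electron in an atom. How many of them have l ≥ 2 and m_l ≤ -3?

6

With n = 5 the allowed l are 0, 1, …, 4.
Contributions: l=3 → 1; l=4 → 2.
Orbitals: 1 + 2 = 3. Each orbital carries two spin states, so 3 × 2 = 6 states.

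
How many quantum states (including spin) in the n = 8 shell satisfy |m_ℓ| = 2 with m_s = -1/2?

With n = 8 the allowed ℓ are 0, 1, …, 7.
Per ℓ-value: ℓ=2 → 2; ℓ=3 → 2; ℓ=4 → 2; ℓ=5 → 2; ℓ=6 → 2; ℓ=7 → 2.
Orbitals: 2 + 2 + 2 + 2 + 2 + 2 = 12. With m_s fixed to a single value there is one state per orbital, giving 12 states.

12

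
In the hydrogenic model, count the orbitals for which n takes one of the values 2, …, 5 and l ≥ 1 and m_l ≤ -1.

20

Work shell by shell — for each n, count the (l, m_l) pairs that satisfy l ≥ 1 and m_l ≤ -1:
n=2 → 1; n=3 → 3; n=4 → 6; n=5 → 10.
Total orbitals: 1 + 3 + 6 + 10 = 20.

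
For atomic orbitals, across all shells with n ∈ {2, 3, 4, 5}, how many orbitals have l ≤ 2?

Per-shell orbital counts meeting the constraint:
n=2 → 4; n=3 → 9; n=4 → 9; n=5 → 9.
Total orbitals: 4 + 9 + 9 + 9 = 31.

31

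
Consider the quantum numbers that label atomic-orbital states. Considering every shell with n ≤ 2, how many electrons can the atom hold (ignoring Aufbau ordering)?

Total orbitals = 1² + 2² = 5. Doubling for spin gives 10 electrons.

10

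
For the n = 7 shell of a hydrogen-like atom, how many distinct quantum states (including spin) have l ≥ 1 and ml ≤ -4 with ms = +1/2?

6

Go through l = 0, …, 6 (the values permitted for n = 7).
Orbitals with l ≥ 1 and ml ≤ -4, by l: l=4 → 1; l=5 → 2; l=6 → 3.
Orbitals: 1 + 2 + 3 = 6. With ms fixed to a single value there is one state per orbital, giving 6 states.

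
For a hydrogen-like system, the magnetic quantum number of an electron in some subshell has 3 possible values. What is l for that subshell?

m_l ranges over 2l+1 integers, so 2l+1 = 3 ⇒ l = 1.

l = 1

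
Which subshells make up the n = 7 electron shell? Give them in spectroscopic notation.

7s, 7p, 7d, 7f, 7g, 7h, 7i

For n = 7, l runs from 0 to 6. In spectroscopic notation l = 0,1,2,… ↔ s,p,d,f,g,h,i, so the subshells are 7s, 7p, 7d, 7f, 7g, 7h, 7i.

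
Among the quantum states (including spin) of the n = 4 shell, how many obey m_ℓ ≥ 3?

Per ℓ-value: ℓ=3 → 1.
Orbitals: 1. Each orbital carries two spin states, so 1 × 2 = 2 states.

2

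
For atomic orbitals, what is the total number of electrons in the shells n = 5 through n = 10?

Shell n has n² orbitals: 5²=25 + 6²=36 + 7²=49 + 8²=64 + 9²=81 + 10²=100 = 355 orbitals.
Two spin states per orbital: 2 × 355 = 710 electrons.

710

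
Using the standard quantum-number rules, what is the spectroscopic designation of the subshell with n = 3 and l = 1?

l = 1 corresponds to the letter 'p', so the subshell is 3p.

3p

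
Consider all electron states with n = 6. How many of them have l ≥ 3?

54

Per l-value: l=3 → 7; l=4 → 9; l=5 → 11.
Orbitals: 7 + 9 + 11 = 27. Each orbital carries two spin states, so 27 × 2 = 54 states.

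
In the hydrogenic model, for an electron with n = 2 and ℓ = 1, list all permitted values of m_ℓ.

-1, 0, 1

m_ℓ takes every integer from −ℓ to +ℓ. With ℓ = 1 that gives the 3 values -1, 0, 1.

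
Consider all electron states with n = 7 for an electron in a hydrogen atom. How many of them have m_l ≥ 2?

30

The n = 7 shell has l = 0 through 6; check each.
Contributions: l=2 → 1; l=3 → 2; l=4 → 3; l=5 → 4; l=6 → 5.
Orbitals: 1 + 2 + 3 + 4 + 5 = 15. Each orbital carries two spin states, so 15 × 2 = 30 states.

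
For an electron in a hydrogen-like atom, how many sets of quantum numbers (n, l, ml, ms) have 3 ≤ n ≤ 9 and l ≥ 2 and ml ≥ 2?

168

Work shell by shell — for each n, count the (l, ml) pairs that satisfy l ≥ 2 and ml ≥ 2:
n=3 → 1; n=4 → 3; n=5 → 6; n=6 → 10; n=7 → 15; n=8 → 21; n=9 → 28.
Orbitals: 1 + 3 + 6 + 10 + 15 + 21 + 28 = 84. Including both spin states (ms = ±1/2) gives 2 × 84 = 168 states.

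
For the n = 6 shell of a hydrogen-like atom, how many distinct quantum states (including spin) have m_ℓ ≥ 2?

The n = 6 shell has ℓ = 0 through 5; check each.
Contributions: ℓ=2 → 1; ℓ=3 → 2; ℓ=4 → 3; ℓ=5 → 4.
Orbitals: 1 + 2 + 3 + 4 = 10. Each orbital carries two spin states, so 10 × 2 = 20 states.

20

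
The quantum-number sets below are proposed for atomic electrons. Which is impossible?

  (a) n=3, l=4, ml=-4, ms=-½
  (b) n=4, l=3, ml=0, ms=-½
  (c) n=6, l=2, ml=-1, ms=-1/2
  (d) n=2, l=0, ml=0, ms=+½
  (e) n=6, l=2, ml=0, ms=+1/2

(a)

(a) has l = 4 ≥ n = 3, violating 0 ≤ l ≤ n−1.
The remaining sets (b), (c), (d), (e) satisfy all four rules.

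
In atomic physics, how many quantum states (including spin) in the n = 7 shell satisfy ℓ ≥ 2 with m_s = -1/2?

45

Go through ℓ = 0, …, 6 (the values permitted for n = 7).
The (ℓ, m_ℓ) pairs meeting ℓ ≥ 2 give: ℓ=2 → 5; ℓ=3 → 7; ℓ=4 → 9; ℓ=5 → 11; ℓ=6 → 13.
Orbitals: 5 + 7 + 9 + 11 + 13 = 45. With m_s fixed to a single value there is one state per orbital, giving 45 states.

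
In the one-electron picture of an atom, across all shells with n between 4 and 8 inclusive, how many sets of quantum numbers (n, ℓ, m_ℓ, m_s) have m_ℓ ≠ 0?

320

Work shell by shell — for each n, count the (ℓ, m_ℓ) pairs that satisfy m_ℓ ≠ 0:
n=4 → 12; n=5 → 20; n=6 → 30; n=7 → 42; n=8 → 56.
Orbitals: 12 + 20 + 30 + 42 + 56 = 160. Including both spin states (m_s = ±1/2) gives 2 × 160 = 320 states.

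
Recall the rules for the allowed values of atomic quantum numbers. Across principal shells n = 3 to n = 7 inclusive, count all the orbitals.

135

Shell n has n² orbitals: 3²=9 + 4²=16 + 5²=25 + 6²=36 + 7²=49 = 135 orbitals.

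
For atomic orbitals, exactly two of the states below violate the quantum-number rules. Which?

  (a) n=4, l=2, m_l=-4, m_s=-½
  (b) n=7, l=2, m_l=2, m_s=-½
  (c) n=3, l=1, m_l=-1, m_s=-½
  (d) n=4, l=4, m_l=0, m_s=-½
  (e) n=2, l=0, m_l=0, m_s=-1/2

(a) has |m_l| = 4 > l = 2, violating −l ≤ m_l ≤ l.
(d) has l = 4 ≥ n = 4, violating 0 ≤ l ≤ n−1.
The remaining sets (b), (c), (e) satisfy all four rules.

(a) and (d)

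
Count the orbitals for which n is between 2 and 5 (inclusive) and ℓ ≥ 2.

38

Work shell by shell — for each n, count the (ℓ, m_ℓ) pairs that satisfy ℓ ≥ 2:
n=3 → 5; n=4 → 12; n=5 → 21.
Total orbitals: 5 + 12 + 21 = 38.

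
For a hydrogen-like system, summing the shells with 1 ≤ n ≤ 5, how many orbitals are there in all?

55

Shell n has n² orbitals: 1²=1 + 2²=4 + 3²=9 + 4²=16 + 5²=25 = 55 orbitals.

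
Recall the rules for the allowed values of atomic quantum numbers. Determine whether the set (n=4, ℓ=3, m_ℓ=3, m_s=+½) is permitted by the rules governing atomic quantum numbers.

n = 4 is a positive integer. ℓ = 3 satisfies 0 ≤ ℓ ≤ n−1 = 3. m_ℓ = 3 lies in the range −ℓ … +ℓ (here −3 … 3). m_s = +1/2 is one of ±1/2.
All four constraints are satisfied.

Allowed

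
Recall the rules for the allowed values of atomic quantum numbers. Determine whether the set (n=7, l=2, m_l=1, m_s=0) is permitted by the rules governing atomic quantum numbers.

Invalid

The spin quantum number for an electron can only be m_s = +1/2 or −1/2; m_s = 0 is not one of those.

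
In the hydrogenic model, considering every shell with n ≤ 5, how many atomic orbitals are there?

55

Total orbitals = 1² + 2² + 3² + 4² + 5² = 55.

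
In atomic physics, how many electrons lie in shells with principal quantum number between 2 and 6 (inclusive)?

180

Shell n has n² orbitals: 2²=4 + 3²=9 + 4²=16 + 5²=25 + 6²=36 = 90 orbitals.
Two spin states per orbital: 2 × 90 = 180 electrons.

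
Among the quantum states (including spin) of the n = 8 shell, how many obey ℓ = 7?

30

The n = 8 shell has ℓ = 0 through 7; check each.
Per ℓ-value: ℓ=7 → 15.
Orbitals: 15. Each orbital carries two spin states, so 15 × 2 = 30 states.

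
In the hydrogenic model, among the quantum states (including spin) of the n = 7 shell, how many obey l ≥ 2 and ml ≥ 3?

20

With n = 7 the allowed l are 0, 1, …, 6.
Contributions: l=3 → 1; l=4 → 2; l=5 → 3; l=6 → 4.
Orbitals: 1 + 2 + 3 + 4 = 10. Each orbital carries two spin states, so 10 × 2 = 20 states.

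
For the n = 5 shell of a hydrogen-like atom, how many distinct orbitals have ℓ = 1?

3

Go through ℓ = 0, …, 4 (the values permitted for n = 5).
Orbitals with ℓ = 1, by ℓ: ℓ=1 → 3.
Total orbitals: 3.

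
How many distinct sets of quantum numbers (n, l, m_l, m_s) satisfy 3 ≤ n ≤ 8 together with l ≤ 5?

316

For each n in the range, tally the orbitals obeying l ≤ 5:
n=3 → 9; n=4 → 16; n=5 → 25; n=6 → 36; n=7 → 36; n=8 → 36.
Orbitals: 9 + 16 + 25 + 36 + 36 + 36 = 158. Including both spin states (m_s = ±1/2) gives 2 × 158 = 316 states.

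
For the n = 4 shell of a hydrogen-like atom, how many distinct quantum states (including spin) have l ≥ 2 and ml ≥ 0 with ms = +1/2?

7

For n = 4, l ranges over 0 … 3.
Orbitals with l ≥ 2 and ml ≥ 0, by l: l=2 → 3; l=3 → 4.
Orbitals: 3 + 4 = 7. With ms fixed to a single value there is one state per orbital, giving 7 states.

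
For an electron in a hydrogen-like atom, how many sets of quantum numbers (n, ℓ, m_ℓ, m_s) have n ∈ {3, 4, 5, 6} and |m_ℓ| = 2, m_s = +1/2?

Go shell by shell, enumerating (ℓ, m_ℓ) with |m_ℓ| = 2:
n=3 → 2; n=4 → 4; n=5 → 6; n=6 → 8.
Orbitals: 2 + 4 + 6 + 8 = 20. With m_s fixed to +1/2 there is one state per orbital, so 20 states.

20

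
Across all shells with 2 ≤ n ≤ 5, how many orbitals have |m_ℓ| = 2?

12

Go shell by shell, enumerating (ℓ, m_ℓ) with |m_ℓ| = 2:
n=3 → 2; n=4 → 4; n=5 → 6.
Total orbitals: 2 + 4 + 6 = 12.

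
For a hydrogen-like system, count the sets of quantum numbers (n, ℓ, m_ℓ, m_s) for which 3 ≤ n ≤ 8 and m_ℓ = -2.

42

Count contributing orbitals for each principal shell:
n=3 → 1; n=4 → 2; n=5 → 3; n=6 → 4; n=7 → 5; n=8 → 6.
Orbitals: 1 + 2 + 3 + 4 + 5 + 6 = 21. Including both spin states (m_s = ±1/2) gives 2 × 21 = 42 states.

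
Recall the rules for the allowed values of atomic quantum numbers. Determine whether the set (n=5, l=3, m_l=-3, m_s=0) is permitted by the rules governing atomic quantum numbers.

The spin quantum number for an electron can only be m_s = +1/2 or −1/2; m_s = 0 is not one of those.

Invalid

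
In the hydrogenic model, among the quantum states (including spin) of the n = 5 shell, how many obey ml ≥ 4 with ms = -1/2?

1

Per l-value: l=4 → 1.
Orbitals: 1. With ms fixed to a single value there is one state per orbital, giving 1 state.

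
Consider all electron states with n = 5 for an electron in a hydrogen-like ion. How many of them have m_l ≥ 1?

For n = 5, l ranges over 0 … 4.
The (l, m_l) pairs meeting m_l ≥ 1 give: l=1 → 1; l=2 → 2; l=3 → 3; l=4 → 4.
Orbitals: 1 + 2 + 3 + 4 = 10. Each orbital carries two spin states, so 10 × 2 = 20 states.

20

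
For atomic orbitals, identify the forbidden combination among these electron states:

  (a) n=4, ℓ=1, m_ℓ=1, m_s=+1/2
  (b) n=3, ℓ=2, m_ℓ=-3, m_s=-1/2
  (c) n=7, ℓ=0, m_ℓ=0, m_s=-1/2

(b)

(b) has |m_ℓ| = 3 > ℓ = 2, violating −ℓ ≤ m_ℓ ≤ ℓ.
The remaining sets (a), (c) satisfy all four rules.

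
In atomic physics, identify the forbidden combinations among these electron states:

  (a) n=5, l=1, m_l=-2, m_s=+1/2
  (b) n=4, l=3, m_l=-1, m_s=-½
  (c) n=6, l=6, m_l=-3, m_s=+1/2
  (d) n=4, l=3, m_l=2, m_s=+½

(a) and (c)

(a) has |m_l| = 2 > l = 1, violating −l ≤ m_l ≤ l.
(c) has l = 6 ≥ n = 6, violating 0 ≤ l ≤ n−1.
The remaining sets (b), (d) satisfy all four rules.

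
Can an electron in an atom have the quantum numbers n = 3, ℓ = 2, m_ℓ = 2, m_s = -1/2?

n = 3 is a positive integer. ℓ = 2 satisfies 0 ≤ ℓ ≤ n−1 = 2. m_ℓ = 2 lies in the range −ℓ … +ℓ (here −2 … 2). m_s = -1/2 is one of ±1/2.
All four constraints are satisfied.

Allowed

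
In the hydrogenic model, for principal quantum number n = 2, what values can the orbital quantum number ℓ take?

ℓ is an integer with 0 ≤ ℓ ≤ n−1, so for n = 2: ℓ = 0, 1.

0, 1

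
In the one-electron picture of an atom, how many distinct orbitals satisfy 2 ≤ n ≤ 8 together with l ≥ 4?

For each n in the range, tally the orbitals obeying l ≥ 4:
n=5 → 9; n=6 → 20; n=7 → 33; n=8 → 48.
Total orbitals: 9 + 20 + 33 + 48 = 110.

110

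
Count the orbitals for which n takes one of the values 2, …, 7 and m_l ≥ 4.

10

For each n in the range, tally the orbitals obeying m_l ≥ 4:
n=5 → 1; n=6 → 3; n=7 → 6.
Total orbitals: 1 + 3 + 6 = 10.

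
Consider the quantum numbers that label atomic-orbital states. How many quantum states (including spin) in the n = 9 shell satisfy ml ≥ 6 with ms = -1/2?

For n = 9, l ranges over 0 … 8.
Orbitals with ml ≥ 6, by l: l=6 → 1; l=7 → 2; l=8 → 3.
Orbitals: 1 + 2 + 3 = 6. With ms fixed to a single value there is one state per orbital, giving 6 states.

6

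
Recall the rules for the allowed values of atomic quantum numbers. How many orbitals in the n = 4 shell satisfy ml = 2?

With n = 4 the allowed l are 0, 1, …, 3.
The (l, ml) pairs meeting ml = 2 give: l=2 → 1; l=3 → 1.
Total orbitals: 1 + 1 = 2.

2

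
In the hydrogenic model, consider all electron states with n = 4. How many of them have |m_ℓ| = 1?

For n = 4, ℓ ranges over 0 … 3.
Contributions: ℓ=1 → 2; ℓ=2 → 2; ℓ=3 → 2.
Orbitals: 2 + 2 + 2 = 6. Each orbital carries two spin states, so 6 × 2 = 12 states.

12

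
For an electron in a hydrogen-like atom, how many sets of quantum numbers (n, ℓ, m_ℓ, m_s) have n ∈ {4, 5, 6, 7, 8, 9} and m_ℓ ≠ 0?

464

Go shell by shell, enumerating (ℓ, m_ℓ) with m_ℓ ≠ 0:
n=4 → 12; n=5 → 20; n=6 → 30; n=7 → 42; n=8 → 56; n=9 → 72.
Orbitals: 12 + 20 + 30 + 42 + 56 + 72 = 232. Including both spin states (m_s = ±1/2) gives 2 × 232 = 464 states.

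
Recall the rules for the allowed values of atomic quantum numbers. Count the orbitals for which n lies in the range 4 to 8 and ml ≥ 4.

20

Per-shell orbital counts meeting the constraint:
n=5 → 1; n=6 → 3; n=7 → 6; n=8 → 10.
Total orbitals: 1 + 3 + 6 + 10 = 20.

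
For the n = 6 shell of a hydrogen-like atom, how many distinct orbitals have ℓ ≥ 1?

Go through ℓ = 0, …, 5 (the values permitted for n = 6).
Contributions: ℓ=1 → 3; ℓ=2 → 5; ℓ=3 → 7; ℓ=4 → 9; ℓ=5 → 11.
Total orbitals: 3 + 5 + 7 + 9 + 11 = 35.

35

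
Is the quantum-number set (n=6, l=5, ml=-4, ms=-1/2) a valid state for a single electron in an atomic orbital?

n = 6 is a positive integer. l = 5 satisfies 0 ≤ l ≤ n−1 = 5. ml = -4 lies in the range −l … +l (here −5 … 5). ms = -1/2 is one of ±1/2.
All four constraints are satisfied.

Allowed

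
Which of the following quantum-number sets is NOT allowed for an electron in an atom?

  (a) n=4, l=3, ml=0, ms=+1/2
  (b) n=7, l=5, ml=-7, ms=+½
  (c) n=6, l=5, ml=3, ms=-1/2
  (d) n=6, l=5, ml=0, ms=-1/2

(b)

(b) has |ml| = 7 > l = 5, violating −l ≤ ml ≤ l.
The remaining sets (a), (c), (d) satisfy all four rules.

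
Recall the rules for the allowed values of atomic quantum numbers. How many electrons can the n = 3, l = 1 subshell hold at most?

A subshell with l = 1 has 2l+1 = 3 orbitals, each holding 2 electrons (spin ±1/2), so 3 × 2 = 6.

6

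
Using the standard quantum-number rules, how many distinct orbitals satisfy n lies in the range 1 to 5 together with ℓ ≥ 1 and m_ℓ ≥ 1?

Count contributing orbitals for each principal shell:
n=2 → 1; n=3 → 3; n=4 → 6; n=5 → 10.
Total orbitals: 1 + 3 + 6 + 10 = 20.

20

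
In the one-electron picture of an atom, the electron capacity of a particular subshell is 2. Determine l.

l = 0

2(2l+1) = 2 ⇒ 2l+1 = 1 ⇒ l = 0.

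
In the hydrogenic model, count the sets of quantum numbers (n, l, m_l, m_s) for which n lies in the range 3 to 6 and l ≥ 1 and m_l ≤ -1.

Go shell by shell, enumerating (l, m_l) with l ≥ 1 and m_l ≤ -1:
n=3 → 3; n=4 → 6; n=5 → 10; n=6 → 15.
Orbitals: 3 + 6 + 10 + 15 = 34. Including both spin states (m_s = ±1/2) gives 2 × 34 = 68 states.

68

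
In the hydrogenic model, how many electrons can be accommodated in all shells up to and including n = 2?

10

Total orbitals = 1² + 2² = 5. Doubling for spin gives 10 electrons.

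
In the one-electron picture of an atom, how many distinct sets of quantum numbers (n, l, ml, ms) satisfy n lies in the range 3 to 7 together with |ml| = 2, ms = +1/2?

Count contributing orbitals for each principal shell:
n=3 → 2; n=4 → 4; n=5 → 6; n=6 → 8; n=7 → 10.
Orbitals: 2 + 4 + 6 + 8 + 10 = 30. With ms fixed to +1/2 there is one state per orbital, so 30 states.

30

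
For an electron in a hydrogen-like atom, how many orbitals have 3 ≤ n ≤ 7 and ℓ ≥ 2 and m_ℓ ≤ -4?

10

Treat each shell separately and count matching orbitals:
n=5 → 1; n=6 → 3; n=7 → 6.
Total orbitals: 1 + 3 + 6 = 10.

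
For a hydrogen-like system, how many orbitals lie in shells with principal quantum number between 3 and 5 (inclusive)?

Shell n has n² orbitals: 3²=9 + 4²=16 + 5²=25 = 50 orbitals.

50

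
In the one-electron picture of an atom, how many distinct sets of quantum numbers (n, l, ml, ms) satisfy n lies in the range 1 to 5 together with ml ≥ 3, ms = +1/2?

4

Per-shell orbital counts meeting the constraint:
n=4 → 1; n=5 → 3.
Orbitals: 1 + 3 = 4. With ms fixed to +1/2 there is one state per orbital, so 4 states.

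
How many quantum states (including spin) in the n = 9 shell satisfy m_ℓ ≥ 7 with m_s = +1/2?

The n = 9 shell has ℓ = 0 through 8; check each.
The (ℓ, m_ℓ) pairs meeting m_ℓ ≥ 7 give: ℓ=7 → 1; ℓ=8 → 2.
Orbitals: 1 + 2 = 3. With m_s fixed to a single value there is one state per orbital, giving 3 states.

3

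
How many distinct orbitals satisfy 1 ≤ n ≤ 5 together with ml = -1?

Work shell by shell — for each n, count the (l, ml) pairs that satisfy ml = -1:
n=2 → 1; n=3 → 2; n=4 → 3; n=5 → 4.
Total orbitals: 1 + 2 + 3 + 4 = 10.

10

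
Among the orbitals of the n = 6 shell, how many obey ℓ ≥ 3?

The n = 6 shell has ℓ = 0 through 5; check each.
Orbitals with ℓ ≥ 3, by ℓ: ℓ=3 → 7; ℓ=4 → 9; ℓ=5 → 11.
Total orbitals: 7 + 9 + 11 = 27.

27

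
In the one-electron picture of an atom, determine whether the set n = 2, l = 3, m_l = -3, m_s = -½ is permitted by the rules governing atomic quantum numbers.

Not allowed

The orbital quantum number must satisfy 0 ≤ l ≤ n−1. With n = 2 the allowed l values are 0, 1, so l = 3 is out of range.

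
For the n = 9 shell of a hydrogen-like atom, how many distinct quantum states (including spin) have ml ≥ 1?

72

The n = 9 shell has l = 0 through 8; check each.
Contributions: l=1 → 1; l=2 → 2; l=3 → 3; l=4 → 4; l=5 → 5; l=6 → 6; l=7 → 7; l=8 → 8.
Orbitals: 1 + 2 + 3 + 4 + 5 + 6 + 7 + 8 = 36. Each orbital carries two spin states, so 36 × 2 = 72 states.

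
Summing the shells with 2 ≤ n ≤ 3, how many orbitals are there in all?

13

Shell n has n² orbitals: 2²=4 + 3²=9 = 13 orbitals.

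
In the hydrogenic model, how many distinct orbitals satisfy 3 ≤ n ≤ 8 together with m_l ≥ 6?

4

Count contributing orbitals for each principal shell:
n=7 → 1; n=8 → 3.
Total orbitals: 1 + 3 = 4.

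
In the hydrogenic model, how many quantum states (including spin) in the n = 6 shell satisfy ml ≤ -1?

Go through l = 0, …, 5 (the values permitted for n = 6).
Orbitals with ml ≤ -1, by l: l=1 → 1; l=2 → 2; l=3 → 3; l=4 → 4; l=5 → 5.
Orbitals: 1 + 2 + 3 + 4 + 5 = 15. Each orbital carries two spin states, so 15 × 2 = 30 states.

30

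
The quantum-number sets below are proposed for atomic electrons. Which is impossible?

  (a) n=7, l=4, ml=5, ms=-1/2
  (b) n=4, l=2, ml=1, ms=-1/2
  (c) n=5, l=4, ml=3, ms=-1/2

(a)

(a) has |ml| = 5 > l = 4, violating −l ≤ ml ≤ l.
The remaining sets (b), (c) satisfy all four rules.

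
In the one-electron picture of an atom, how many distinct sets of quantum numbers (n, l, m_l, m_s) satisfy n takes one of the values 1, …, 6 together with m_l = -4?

6

Count contributing orbitals for each principal shell:
n=5 → 1; n=6 → 2.
Orbitals: 1 + 2 = 3. Including both spin states (m_s = ±1/2) gives 2 × 3 = 6 states.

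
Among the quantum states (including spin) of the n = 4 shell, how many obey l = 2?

Go through l = 0, …, 3 (the values permitted for n = 4).
Per l-value: l=2 → 5.
Orbitals: 5. Each orbital carries two spin states, so 5 × 2 = 10 states.

10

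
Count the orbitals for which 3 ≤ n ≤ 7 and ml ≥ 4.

Per-shell orbital counts meeting the constraint:
n=5 → 1; n=6 → 3; n=7 → 6.
Total orbitals: 1 + 3 + 6 = 10.

10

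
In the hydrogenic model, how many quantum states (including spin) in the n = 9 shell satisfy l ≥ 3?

Contributions: l=3 → 7; l=4 → 9; l=5 → 11; l=6 → 13; l=7 → 15; l=8 → 17.
Orbitals: 7 + 9 + 11 + 13 + 15 + 17 = 72. Each orbital carries two spin states, so 72 × 2 = 144 states.

144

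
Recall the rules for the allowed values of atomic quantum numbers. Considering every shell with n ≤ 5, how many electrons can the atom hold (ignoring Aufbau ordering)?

110

Total orbitals = 1² + 2² + 3² + 4² + 5² = 55. Doubling for spin gives 110 electrons.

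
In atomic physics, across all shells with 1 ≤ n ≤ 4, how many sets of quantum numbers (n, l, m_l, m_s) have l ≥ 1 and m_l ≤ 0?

32

Treat each shell separately and count matching orbitals:
n=2 → 2; n=3 → 5; n=4 → 9.
Orbitals: 2 + 5 + 9 = 16. Including both spin states (m_s = ±1/2) gives 2 × 16 = 32 states.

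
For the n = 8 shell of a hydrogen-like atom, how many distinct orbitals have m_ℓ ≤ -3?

The n = 8 shell has ℓ = 0 through 7; check each.
The (ℓ, m_ℓ) pairs meeting m_ℓ ≤ -3 give: ℓ=3 → 1; ℓ=4 → 2; ℓ=5 → 3; ℓ=6 → 4; ℓ=7 → 5.
Total orbitals: 1 + 2 + 3 + 4 + 5 = 15.

15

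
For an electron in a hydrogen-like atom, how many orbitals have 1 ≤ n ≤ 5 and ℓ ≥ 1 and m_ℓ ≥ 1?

20

Treat each shell separately and count matching orbitals:
n=2 → 1; n=3 → 3; n=4 → 6; n=5 → 10.
Total orbitals: 1 + 3 + 6 + 10 = 20.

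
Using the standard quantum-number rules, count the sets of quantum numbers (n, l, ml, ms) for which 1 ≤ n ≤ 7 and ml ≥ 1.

112

Count contributing orbitals for each principal shell:
n=2 → 1; n=3 → 3; n=4 → 6; n=5 → 10; n=6 → 15; n=7 → 21.
Orbitals: 1 + 3 + 6 + 10 + 15 + 21 = 56. Including both spin states (ms = ±1/2) gives 2 × 56 = 112 states.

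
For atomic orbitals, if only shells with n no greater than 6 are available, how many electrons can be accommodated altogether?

Total orbitals = 1² + 2² + 3² + 4² + 5² + 6² = 91. Doubling for spin gives 182 electrons.

182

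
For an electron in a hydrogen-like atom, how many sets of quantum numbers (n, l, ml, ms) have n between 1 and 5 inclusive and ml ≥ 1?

Per-shell orbital counts meeting the constraint:
n=2 → 1; n=3 → 3; n=4 → 6; n=5 → 10.
Orbitals: 1 + 3 + 6 + 10 = 20. Including both spin states (ms = ±1/2) gives 2 × 20 = 40 states.

40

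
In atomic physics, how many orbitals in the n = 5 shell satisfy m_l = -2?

Go through l = 0, …, 4 (the values permitted for n = 5).
Per l-value: l=2 → 1; l=3 → 1; l=4 → 1.
Total orbitals: 1 + 1 + 1 = 3.

3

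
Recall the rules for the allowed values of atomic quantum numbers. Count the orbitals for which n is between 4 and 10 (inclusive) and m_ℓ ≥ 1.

For each n in the range, tally the orbitals obeying m_ℓ ≥ 1:
n=4 → 6; n=5 → 10; n=6 → 15; n=7 → 21; n=8 → 28; n=9 → 36; n=10 → 45.
Total orbitals: 6 + 10 + 15 + 21 + 28 + 36 + 45 = 161.

161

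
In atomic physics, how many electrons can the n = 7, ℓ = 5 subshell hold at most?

22

A subshell with ℓ = 5 has 2ℓ+1 = 11 orbitals, each holding 2 electrons (spin ±1/2), so 11 × 2 = 22.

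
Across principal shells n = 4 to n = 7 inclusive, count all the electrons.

252

Shell n has n² orbitals: 4²=16 + 5²=25 + 6²=36 + 7²=49 = 126 orbitals.
Two spin states per orbital: 2 × 126 = 252 electrons.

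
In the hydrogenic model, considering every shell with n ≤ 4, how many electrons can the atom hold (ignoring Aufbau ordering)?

Total orbitals = 1² + 2² + 3² + 4² = 30. Doubling for spin gives 60 electrons.

60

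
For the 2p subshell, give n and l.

n = 2, l = 1

The leading integer gives n = 2; the letter 'p' means l = 1.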